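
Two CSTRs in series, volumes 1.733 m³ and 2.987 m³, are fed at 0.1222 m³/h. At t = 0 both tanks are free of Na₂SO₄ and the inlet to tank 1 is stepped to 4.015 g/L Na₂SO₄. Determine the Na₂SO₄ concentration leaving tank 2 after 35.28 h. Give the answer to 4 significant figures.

2.218 g/L

Species balance on tank i: dCᵢ/dt = (Cᵢ₋₁ − Cᵢ)/τᵢ with τᵢ = Vᵢ/Q.
τ₁ = 1.733/0.1222 = 14.1817 h; τ₂ = 2.987/0.1222 = 24.4435 h.
Tank 1: C₁ = C_in(1 − e^(−t/τ₁)). Tank 2 (τ₁ ≠ τ₂): C₂ = C_in[1 − (τ₁ e^(−t/τ₁) − τ₂ e^(−t/τ₂))/(τ₁ − τ₂)].
At t = 35.28: e^(−t/τ₁) = 0.0830993, e^(−t/τ₂) = 0.236141.
C₂ = 4.015·[1 − (14.1817·0.0830993 − 24.4435·0.236141)/(-10.2619)] = 4.015·0.552359 = 2.21772 g/L.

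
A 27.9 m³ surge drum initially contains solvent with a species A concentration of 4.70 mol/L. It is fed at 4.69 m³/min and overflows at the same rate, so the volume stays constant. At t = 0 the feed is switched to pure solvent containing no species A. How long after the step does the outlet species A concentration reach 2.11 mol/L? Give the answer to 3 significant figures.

4.76 min

Mass balance on the solute (V constant): V dC/dt = Q(C_in − C), so τ = V/Q = 5.9488 min.
C(t) = C_in + (C₀ − C_in) e^(−t/τ). Set C = 2.11 and solve for t:
e^(−t/τ) = (C − C_in)/(C₀ − C_in) = (2.11 − 0)/(4.70 − 0) = 0.44894
t = −τ ln(…) = 5.9488 × 0.80087 = 4.7643 min.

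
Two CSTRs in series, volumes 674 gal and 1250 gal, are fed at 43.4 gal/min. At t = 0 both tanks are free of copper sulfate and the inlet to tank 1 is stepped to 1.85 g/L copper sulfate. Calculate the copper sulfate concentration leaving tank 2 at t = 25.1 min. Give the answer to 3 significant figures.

Each tank obeys Vᵢ dCᵢ/dt = Q(Cᵢ₋₁ − Cᵢ), so τᵢ = Vᵢ/Q.
τ₁ = 674/43.4 = 15.530 min; τ₂ = 1250/43.4 = 28.802 min.
Tank 1: C₁ = C_in(1 − e^(−t/τ₁)). Tank 2 (τ₁ ≠ τ₂): C₂ = C_in[1 − (τ₁ e^(−t/τ₁) − τ₂ e^(−t/τ₂))/(τ₁ − τ₂)].
At t = 25.1: e^(−t/τ₁) = 0.19865, e^(−t/τ₂) = 0.41834.
C₂ = 1.85·[1 − (15.530·0.19865 − 28.802·0.41834)/(-13.272)] = 1.85·0.32460 = 0.60051 g/L.

0.601 g/L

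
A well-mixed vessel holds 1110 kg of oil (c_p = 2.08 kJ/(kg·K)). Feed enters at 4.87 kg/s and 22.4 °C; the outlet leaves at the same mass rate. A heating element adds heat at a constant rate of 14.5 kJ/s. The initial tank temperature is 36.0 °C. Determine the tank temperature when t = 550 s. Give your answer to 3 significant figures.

24.9 °C

M c_p dT/dt = ṁ c_p (T_in − T) + Q̇.
Rearrange: dT/dt = (T_ss − T)/τ with τ = M/ṁ = 227.93 s and T_ss = T_in + Q̇/(ṁ c_p) = 23.831 °C.
T approaches T_ss exponentially: T(t) = T_ss + (T₀ − T_ss) e^(−t/τ).
T(550) = 23.831 + (12.169)·e^(−550/227.93) = 23.831 + (12.169)·0.089541 = 24.921 °C.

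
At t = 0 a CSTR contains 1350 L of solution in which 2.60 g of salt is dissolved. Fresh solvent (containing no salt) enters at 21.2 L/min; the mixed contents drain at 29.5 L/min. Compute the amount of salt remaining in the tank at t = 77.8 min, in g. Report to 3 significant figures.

Total volume: dV/dt = Q_in − Q_out = -8.3000 L/min, so V(t) = 1350 − 8.3000 t and V(77.8) = 704.26 L.
Solute balance: dm/dt = 0 − Q_out C = −Q_out m/V(t).
dm/m = −Q_out dt/(V₀ − 8.3000 t); integrating gives ln(m/m₀) = −(Q_out/(Q_in−Q_out)) ln(V/V₀).
m = m₀ (V₀/V)^(Q_out/(Q_in−Q_out)) = 2.60 × (1350/704.26)^(-3.5542) = 0.25736 g.

0.257 g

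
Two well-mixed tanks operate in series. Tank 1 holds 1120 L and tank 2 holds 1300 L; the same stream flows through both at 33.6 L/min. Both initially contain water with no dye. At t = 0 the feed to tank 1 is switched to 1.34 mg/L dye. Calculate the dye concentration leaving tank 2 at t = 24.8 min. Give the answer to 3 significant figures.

0.204 mg/L

Each tank obeys Vᵢ dCᵢ/dt = Q(Cᵢ₋₁ − Cᵢ), so τᵢ = Vᵢ/Q.
τ₁ = 1120/33.6 = 33.333 min; τ₂ = 1300/33.6 = 38.690 min.
Solving the cascade with C₁(0)=C₂(0)=0 gives C₂(t) = C_in[1 − (τ₁ e^(−t/τ₁) − τ₂ e^(−t/τ₂))/(τ₁ − τ₂)].
At t = 24.8: e^(−t/τ₁) = 0.47521, e^(−t/τ₂) = 0.52677.
C₂ = 1.34·[1 − (33.333·0.47521 − 38.690·0.52677)/(-5.3571)] = 1.34·0.15238 = 0.20419 mg/L.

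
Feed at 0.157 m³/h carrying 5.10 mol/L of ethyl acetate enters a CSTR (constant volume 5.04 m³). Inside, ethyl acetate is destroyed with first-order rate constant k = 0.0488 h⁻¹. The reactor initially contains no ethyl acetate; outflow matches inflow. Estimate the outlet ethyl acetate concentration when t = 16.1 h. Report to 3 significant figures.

1.44 mol/L

Accumulation = in − out − consumed: V dC/dt = Q C_in − Q C − k V C.
This is linear with rate a = Q/V + k = 0.079951 h⁻¹.
C_ss = Q C_in/(Q + kV) = 1.9871 mol/L; C(t) = C_ss + (C₀ − C_ss) e^(−a t).
C(16.1) = 1.9871 + (-1.9871)·e^(−0.079951·16.1) = 1.9871 + (-1.9871)·0.27604 = 1.4386 mol/L.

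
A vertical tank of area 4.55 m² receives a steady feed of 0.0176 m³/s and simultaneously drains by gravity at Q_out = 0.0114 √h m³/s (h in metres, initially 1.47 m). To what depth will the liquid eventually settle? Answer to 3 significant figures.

2.38 m

Accumulation of liquid (constant cross-section A): A dh/dt = Q_in − 0.0114 √h. At steady state dh/dt = 0:
Q_in = 0.0114 √h_ss ⇒ √h_ss = 0.0176/0.0114 = 1.5439.
h_ss = 1.5439² = 2.3835 m. (Since h₀ = 1.47 m < h_ss, the level will rise toward this value.)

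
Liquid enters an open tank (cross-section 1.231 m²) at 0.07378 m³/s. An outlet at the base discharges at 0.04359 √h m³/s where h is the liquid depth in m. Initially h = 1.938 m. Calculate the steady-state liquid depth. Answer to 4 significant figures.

A dh/dt = Q_in − 0.04359 √h. Steady state requires inflow = outflow:
Q_in = 0.04359 √h_ss ⇒ √h_ss = 0.07378/0.04359 = 1.69259.
h_ss = 1.69259² = 2.86486 m. (Since h₀ = 1.938 m < h_ss, the level will rise toward this value.)

2.865 m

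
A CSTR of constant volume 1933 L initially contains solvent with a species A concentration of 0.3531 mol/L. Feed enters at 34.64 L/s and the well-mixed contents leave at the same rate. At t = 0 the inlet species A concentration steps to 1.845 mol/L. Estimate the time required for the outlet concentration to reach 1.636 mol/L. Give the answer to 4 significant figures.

109.7 s

Mass balance on the solute (V constant): V dC/dt = Q(C_in − C), so τ = V/Q = 55.8025 s.
C(t) = C_in + (C₀ − C_in) e^(−t/τ). Set C = 1.636 and solve for t:
e^(−t/τ) = (C − C_in)/(C₀ − C_in) = (1.636 − 1.845)/(0.3531 − 1.845) = 0.140090
t = −τ ln(…) = 55.8025 × 1.96547 = 109.678 s.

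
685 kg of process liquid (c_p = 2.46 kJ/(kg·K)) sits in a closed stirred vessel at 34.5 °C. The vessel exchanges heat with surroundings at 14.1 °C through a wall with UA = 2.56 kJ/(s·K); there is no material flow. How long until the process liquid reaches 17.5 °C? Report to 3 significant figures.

Lumped-capacitance energy balance: M c_p dT/dt = UA(T_amb − T).
τ = M c_p/UA = 658.24 s; T_ss = T_amb = 14.100 °C.
T(t) = T_ss + (T₀ − T_ss)e^(−t/τ); set T = 17.5:
t = −τ ln[(T − T_ss)/(T₀ − T_ss)] = −658.24 · ln(0.16667) = 1179.4 s.

1180 s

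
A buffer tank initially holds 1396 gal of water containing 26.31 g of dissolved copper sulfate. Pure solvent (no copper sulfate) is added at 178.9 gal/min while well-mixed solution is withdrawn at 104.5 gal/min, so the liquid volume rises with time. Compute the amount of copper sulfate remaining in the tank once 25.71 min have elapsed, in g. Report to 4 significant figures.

Let m(t) be the amount of copper sulfate. Volume: V(t) = V₀ + (Q_in − Q_out) t = 1396 + 74.4000 t; V(25.71) = 3308.82 gal.
No copper sulfate enters, so dm/dt = −Q_out · (m/V).
Separate: dm/m = −Q_out dt/V(t) ⇒ ln(m/m₀) = −(Q_out/(Q_in−Q_out)) ln(V/V₀).
m = m₀ (V₀/V)^(Q_out/(Q_in−Q_out)) = 26.31 × (1396/3308.82)^(1.40457) = 7.82897 g.

7.829 g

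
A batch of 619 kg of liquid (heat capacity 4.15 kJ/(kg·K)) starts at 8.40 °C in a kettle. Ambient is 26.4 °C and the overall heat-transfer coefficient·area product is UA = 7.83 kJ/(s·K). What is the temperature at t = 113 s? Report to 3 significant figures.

13.6 °C

Lumped-capacitance energy balance: M c_p dT/dt = UA(T_amb − T).
dT/dt = (T_ss − T)/τ with T_ss = T_amb = 26.400 °C, τ = M c_p/UA = 619·4.15/7.83 = 328.08 s.
Integrating: T(t) = T_ss + (T₀ − T_ss) e^(−t/τ).
T(113) = 26.400 + (-18.000)·0.70862 = 13.645 °C.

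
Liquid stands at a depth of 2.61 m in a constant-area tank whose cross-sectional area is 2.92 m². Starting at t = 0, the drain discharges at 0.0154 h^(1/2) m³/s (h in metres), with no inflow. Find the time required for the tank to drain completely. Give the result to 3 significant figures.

Accumulation of liquid (constant cross-section A): A dh/dt = −0.0154 √h.
Separate and integrate: 2(√h − √h₀) = −(0.0154/A) t.
Set h = 0: 2√h₀ = (0.0154/A) t_empty ⇒ t_empty = 2A√h₀/0.0154.
t_empty = 2·2.92·√2.61/0.0154 = 5.8400·1.6155/0.0154 = 612.65 s.

613 s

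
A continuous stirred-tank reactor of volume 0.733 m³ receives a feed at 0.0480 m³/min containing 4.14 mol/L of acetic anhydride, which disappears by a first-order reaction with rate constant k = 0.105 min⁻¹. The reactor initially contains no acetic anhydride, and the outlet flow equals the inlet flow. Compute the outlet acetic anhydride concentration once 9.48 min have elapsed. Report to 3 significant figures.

V dC/dt = Q(C_in − C) − k V C.
dC/dt = (Q/V) C_in − (Q/V + k) C; effective rate a = Q/V + k = 0.065484 + 0.105 = 0.17048 min⁻¹.
C_ss = Q C_in/(Q + kV) = 1.5902 mol/L; C(t) = C_ss + (C₀ − C_ss) e^(−a t).
C(9.48) = 1.5902 + (-1.5902)·e^(−0.17048·9.48) = 1.5902 + (-1.5902)·0.19865 = 1.2743 mol/L.

1.27 mol/L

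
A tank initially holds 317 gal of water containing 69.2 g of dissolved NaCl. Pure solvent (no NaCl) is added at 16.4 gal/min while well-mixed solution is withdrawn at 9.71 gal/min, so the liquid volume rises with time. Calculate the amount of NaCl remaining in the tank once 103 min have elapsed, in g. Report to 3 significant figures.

12.9 g

Let m(t) be the amount of NaCl. Volume: V(t) = V₀ + (Q_in − Q_out) t = 317 + 6.6900 t; V(103) = 1006.1 gal.
Species balance (pure solvent in): dm/dt = −Q_out · m/V(t).
dm/m = −Q_out dt/(V₀ + 6.6900 t); integrating gives ln(m/m₀) = −(Q_out/(Q_in−Q_out)) ln(V/V₀).
m = m₀ (V₀/V)^(Q_out/(Q_in−Q_out)) = 69.2 × (317/1006.1)^(1.4514) = 12.946 g.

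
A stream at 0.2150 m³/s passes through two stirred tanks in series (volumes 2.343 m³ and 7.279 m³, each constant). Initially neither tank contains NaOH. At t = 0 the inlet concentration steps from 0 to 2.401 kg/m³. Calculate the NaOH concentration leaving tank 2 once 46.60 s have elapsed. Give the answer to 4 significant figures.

Time constants: τᵢ = Vᵢ/Q for each well-mixed tank.
τ₁ = 2.343/0.2150 = 10.8977 s; τ₂ = 7.279/0.2150 = 33.8558 s.
Tank 1: C₁ = C_in(1 − e^(−t/τ₁)). Tank 2 (τ₁ ≠ τ₂): C₂ = C_in[1 − (τ₁ e^(−t/τ₁) − τ₂ e^(−t/τ₂))/(τ₁ − τ₂)].
At t = 46.60: e^(−t/τ₁) = 0.0138962, e^(−t/τ₂) = 0.252479.
C₂ = 2.401·[1 − (10.8977·0.0138962 − 33.8558·0.252479)/(-22.9581)] = 2.401·0.634271 = 1.52288 kg/m³.

1.523 kg/m³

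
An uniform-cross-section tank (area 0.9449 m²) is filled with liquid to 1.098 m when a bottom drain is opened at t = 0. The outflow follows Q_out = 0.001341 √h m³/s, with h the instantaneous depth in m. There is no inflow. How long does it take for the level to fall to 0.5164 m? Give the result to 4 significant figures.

464.0 s

Unsteady balance on liquid volume: A dh/dt = −0.001341 √h.
This is separable: 2 d(√h)/dt = −0.001341/A, so √h = √h₀ − (0.001341/(2A)) t.
t = 2A(√h₀ − √h)/0.001341 = 2·0.9449·(√1.098 − √0.5164)/0.001341
  = 1.88980 × (1.04785 − 0.718610) / 0.001341 = 463.988 s.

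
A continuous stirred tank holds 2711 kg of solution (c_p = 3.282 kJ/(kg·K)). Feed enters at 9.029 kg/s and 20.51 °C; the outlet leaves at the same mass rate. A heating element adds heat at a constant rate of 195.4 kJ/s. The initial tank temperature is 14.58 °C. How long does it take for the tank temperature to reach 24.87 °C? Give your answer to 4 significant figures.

Energy balance: M c_p dT/dt = ṁ c_p (T_in − T) + 195.4.
τ = M/ṁ = 300.255 s; T_ss = T_in + Q̇/(ṁ c_p) = 27.1040 °C.
T(t) = T_ss + (T₀ − T_ss) e^(−t/τ). Set T = 24.87:
e^(−t/τ) = (24.87 − 27.1040)/(14.58 − 27.1040) = 0.178375
t = −300.255 · ln(0.178375) = 517.599 s.

517.6 s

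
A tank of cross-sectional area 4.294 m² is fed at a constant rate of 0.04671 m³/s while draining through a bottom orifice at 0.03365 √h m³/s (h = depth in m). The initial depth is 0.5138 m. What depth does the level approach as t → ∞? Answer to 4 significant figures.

1.927 m

Accumulation of liquid (constant cross-section A): A dh/dt = Q_in − 0.03365 √h. At steady state dh/dt = 0:
Q_in = 0.03365 √h_ss ⇒ √h_ss = 0.04671/0.03365 = 1.38811.
h_ss = 1.38811² = 1.92686 m. (Since h₀ = 0.5138 m < h_ss, the level will rise toward this value.)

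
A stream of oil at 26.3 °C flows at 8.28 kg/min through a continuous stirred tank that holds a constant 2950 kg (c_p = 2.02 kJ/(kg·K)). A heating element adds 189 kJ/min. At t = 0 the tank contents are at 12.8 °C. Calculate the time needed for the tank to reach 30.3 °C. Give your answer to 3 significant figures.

Unsteady energy balance on the tank contents: M c_p dT/dt = ṁ c_p (T_in − T) + 189.
τ = M/ṁ = 356.28 min; T_ss = T_in + Q̇/(ṁ c_p) = 37.600 °C.
T(t) = T_ss + (T₀ − T_ss) e^(−t/τ). Set T = 30.3:
e^(−t/τ) = (30.3 − 37.600)/(12.8 − 37.600) = 0.29436
t = −356.28 · ln(0.29436) = 435.72 min.

436 min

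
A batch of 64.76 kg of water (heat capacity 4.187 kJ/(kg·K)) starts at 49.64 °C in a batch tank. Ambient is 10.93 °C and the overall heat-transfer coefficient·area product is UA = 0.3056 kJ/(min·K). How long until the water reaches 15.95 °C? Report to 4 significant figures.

Energy balance: M c_p dT/dt = −UA(T − T_amb).
τ = M c_p/UA = 887.271 min; T_ss = T_amb = 10.9300 °C.
T(t) = T_ss + (T₀ − T_ss)e^(−t/τ); set T = 15.95:
t = −τ ln[(T − T_ss)/(T₀ − T_ss)] = −887.271 · ln(0.129682) = 1812.40 min.

1812 min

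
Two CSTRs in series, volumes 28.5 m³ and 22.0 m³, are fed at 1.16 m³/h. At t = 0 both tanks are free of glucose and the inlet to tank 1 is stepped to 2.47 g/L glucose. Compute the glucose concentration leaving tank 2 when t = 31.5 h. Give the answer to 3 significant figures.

1.05 g/L

Each tank obeys Vᵢ dCᵢ/dt = Q(Cᵢ₋₁ − Cᵢ), so τᵢ = Vᵢ/Q.
τ₁ = 28.5/1.16 = 24.569 h; τ₂ = 22.0/1.16 = 18.966 h.
Solving the cascade with C₁(0)=C₂(0)=0 gives C₂(t) = C_in[1 − (τ₁ e^(−t/τ₁) − τ₂ e^(−t/τ₂))/(τ₁ − τ₂)].
At t = 31.5: e^(−t/τ₁) = 0.27745, e^(−t/τ₂) = 0.18997.
C₂ = 2.47·[1 − (24.569·0.27745 − 18.966·0.18997)/(5.6034)] = 2.47·0.42644 = 1.0533 g/L.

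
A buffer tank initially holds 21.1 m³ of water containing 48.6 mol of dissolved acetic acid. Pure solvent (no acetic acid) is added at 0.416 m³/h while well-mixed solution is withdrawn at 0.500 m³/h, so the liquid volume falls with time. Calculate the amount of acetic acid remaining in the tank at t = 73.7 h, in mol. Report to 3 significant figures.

6.15 mol

Let m(t) be the amount of acetic acid. Volume: V(t) = V₀ + (Q_in − Q_out) t = 21.1 − 0.084000 t; V(73.7) = 14.909 m³.
Species balance (pure solvent in): dm/dt = −Q_out · m/V(t).
dm/m = −Q_out dt/(V₀ − 0.084000 t); integrating gives ln(m/m₀) = −(Q_out/(Q_in−Q_out)) ln(V/V₀).
m = m₀ (V₀/V)^(Q_out/(Q_in−Q_out)) = 48.6 × (21.1/14.909)^(-5.9524) = 6.1496 mol.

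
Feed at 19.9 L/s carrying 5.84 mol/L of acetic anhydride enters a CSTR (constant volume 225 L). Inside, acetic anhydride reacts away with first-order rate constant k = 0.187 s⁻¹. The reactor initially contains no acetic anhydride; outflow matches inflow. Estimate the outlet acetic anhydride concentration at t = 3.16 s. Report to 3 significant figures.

1.09 mol/L

Species balance: V dC/dt = Q C_in − Q C − k V C.
This is linear with rate a = Q/V + k = 0.27544 s⁻¹.
C_ss = Q C_in/(Q + kV) = 1.8752 mol/L; C(t) = C_ss + (C₀ − C_ss) e^(−a t).
C(3.16) = 1.8752 + (-1.8752)·e^(−0.27544·3.16) = 1.8752 + (-1.8752)·0.41878 = 1.0899 mol/L.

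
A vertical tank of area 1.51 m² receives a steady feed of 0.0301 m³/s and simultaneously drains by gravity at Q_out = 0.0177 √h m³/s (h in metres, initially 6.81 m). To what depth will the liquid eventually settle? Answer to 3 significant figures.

Level balance: A dh/dt = 0.0301 − 0.0177 √h. Setting dh/dt = 0:
Q_in = 0.0177 √h_ss ⇒ √h_ss = 0.0301/0.0177 = 1.7006.
h_ss = 1.7006² = 2.8919 m. (Since h₀ = 6.81 m > h_ss, the level will fall toward this value.)

2.89 m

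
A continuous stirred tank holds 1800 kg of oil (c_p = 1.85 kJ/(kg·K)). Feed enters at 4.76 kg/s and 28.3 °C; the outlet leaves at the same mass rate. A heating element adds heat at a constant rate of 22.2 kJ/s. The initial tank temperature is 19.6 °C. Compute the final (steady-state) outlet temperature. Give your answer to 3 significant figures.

M c_p dT/dt = ṁ c_p (T_in − T) + Q̇.
At steady state dT/dt = 0 ⇒ T_ss = T_in + Q̇/(ṁ c_p) = 28.3 + 22.2/(4.76·1.85) = 30.821 °C.

30.8 °C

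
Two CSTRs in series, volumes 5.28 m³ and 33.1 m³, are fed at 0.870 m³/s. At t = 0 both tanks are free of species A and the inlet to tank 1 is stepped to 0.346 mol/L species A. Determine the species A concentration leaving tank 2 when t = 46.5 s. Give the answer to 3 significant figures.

0.225 mol/L

Time constants: τᵢ = Vᵢ/Q for each well-mixed tank.
τ₁ = 5.28/0.870 = 6.0690 s; τ₂ = 33.1/0.870 = 38.046 s.
Tank 1: C₁ = C_in(1 − e^(−t/τ₁)). Tank 2 (τ₁ ≠ τ₂): C₂ = C_in[1 − (τ₁ e^(−t/τ₁) − τ₂ e^(−t/τ₂))/(τ₁ − τ₂)].
At t = 46.5: e^(−t/τ₁) = 0.00047040, e^(−t/τ₂) = 0.29458.
C₂ = 0.346·[1 − (6.0690·0.00047040 − 38.046·0.29458)/(-31.977)] = 0.346·0.64960 = 0.22476 mol/L.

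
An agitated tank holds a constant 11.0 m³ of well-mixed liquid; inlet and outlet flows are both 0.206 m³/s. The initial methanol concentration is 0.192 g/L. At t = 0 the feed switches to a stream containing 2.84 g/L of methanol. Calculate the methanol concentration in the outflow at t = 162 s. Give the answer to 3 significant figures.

Unsteady species balance (constant V, well mixed): V dC/dt = Q(C_in − C).
Time constant τ = V/Q = 11.0/0.206 = 53.398 s.
Solution: C(t) = C_in + (C₀ − C_in) e^(−t/τ).
C(162) = 2.84 + (0.192 − 2.84)·e^(−162/53.398) = 2.84 + (-2.6480)·0.048132 = 2.7125 g/L.

2.71 g/L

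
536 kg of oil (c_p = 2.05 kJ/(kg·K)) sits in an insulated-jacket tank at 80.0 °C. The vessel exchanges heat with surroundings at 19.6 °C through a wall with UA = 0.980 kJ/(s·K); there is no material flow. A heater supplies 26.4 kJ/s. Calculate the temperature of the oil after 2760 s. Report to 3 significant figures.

49.4 °C

Lumped-capacitance energy balance: M c_p dT/dt = UA(T_amb − T) + Q̇.
dT/dt = (T_ss − T)/τ with T_ss = T_amb + Q̇/UA = 19.6 + 26.4/0.980 = 46.539 °C, τ = M c_p/UA = 536·2.05/0.980 = 1121.2 s.
Integrating: T(t) = T_ss + (T₀ − T_ss) e^(−t/τ).
T(2760) = 46.539 + (33.461)·0.085299 = 49.393 °C.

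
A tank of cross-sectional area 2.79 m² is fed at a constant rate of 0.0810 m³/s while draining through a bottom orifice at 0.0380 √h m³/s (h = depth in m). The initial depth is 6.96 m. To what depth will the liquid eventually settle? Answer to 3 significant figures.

Volume balance on the tank: A dh/dt = Q_in − 0.0380 √h. At steady state dh/dt = 0:
Q_in = 0.0380 √h_ss ⇒ √h_ss = 0.0810/0.0380 = 2.1316.
h_ss = 2.1316² = 4.5436 m. (Since h₀ = 6.96 m > h_ss, the level will fall toward this value.)

4.54 m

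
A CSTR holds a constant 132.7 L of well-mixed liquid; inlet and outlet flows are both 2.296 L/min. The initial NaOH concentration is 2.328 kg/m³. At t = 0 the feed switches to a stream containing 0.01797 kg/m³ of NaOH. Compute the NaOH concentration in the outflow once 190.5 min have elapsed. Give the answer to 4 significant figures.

Mass balance on the solute (V constant): V dC/dt = Q(C_in − C).
Rewrite as dC/dt + C/τ = C_in/τ, τ = V/Q = 57.7962 min.
Solution: C(t) = C_in + (C₀ − C_in) e^(−t/τ).
C(190.5) = 0.01797 + (2.328 − 0.01797)·e^(−190.5/57.7962) = 0.01797 + (2.31003)·0.0370285 = 0.103507 kg/m³.

0.1035 kg/m³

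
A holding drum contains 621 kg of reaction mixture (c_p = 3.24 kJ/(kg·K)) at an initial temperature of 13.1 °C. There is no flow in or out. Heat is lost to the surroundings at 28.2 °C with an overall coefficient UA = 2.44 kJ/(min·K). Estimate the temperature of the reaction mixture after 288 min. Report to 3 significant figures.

Energy balance: M c_p dT/dt = −UA(T − T_amb).
dT/dt = (T_ss − T)/τ with T_ss = T_amb = 28.200 °C, τ = M c_p/UA = 621·3.24/2.44 = 824.61 min.
Integrating: T(t) = T_ss + (T₀ − T_ss) e^(−t/τ).
T(288) = 28.200 + (-15.100)·0.70521 = 17.551 °C.

17.6 °C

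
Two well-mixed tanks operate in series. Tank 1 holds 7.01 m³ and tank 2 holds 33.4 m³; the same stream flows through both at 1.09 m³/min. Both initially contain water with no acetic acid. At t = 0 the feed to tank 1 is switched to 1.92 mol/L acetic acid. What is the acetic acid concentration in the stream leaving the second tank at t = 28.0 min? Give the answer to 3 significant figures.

0.952 mol/L

Time constants: τᵢ = Vᵢ/Q for each well-mixed tank.
τ₁ = 7.01/1.09 = 6.4312 min; τ₂ = 33.4/1.09 = 30.642 min.
Tank 1: C₁ = C_in(1 − e^(−t/τ₁)). Tank 2 (τ₁ ≠ τ₂): C₂ = C_in[1 − (τ₁ e^(−t/τ₁) − τ₂ e^(−t/τ₂))/(τ₁ − τ₂)].
At t = 28.0: e^(−t/τ₁) = 0.012858, e^(−t/τ₂) = 0.40101.
C₂ = 1.92·[1 − (6.4312·0.012858 − 30.642·0.40101)/(-24.211)] = 1.92·0.49589 = 0.95210 mol/L.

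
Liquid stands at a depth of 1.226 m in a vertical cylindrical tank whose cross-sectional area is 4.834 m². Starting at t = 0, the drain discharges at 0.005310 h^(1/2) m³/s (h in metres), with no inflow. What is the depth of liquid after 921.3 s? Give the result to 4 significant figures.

0.3615 m

Volume balance on the tank: A dh/dt = −0.005310 √h.
Separate and integrate: 2(√h − √h₀) = −(0.005310/A) t.
√h = √1.226 − 0.005310·921.3/(2·4.834) = 1.10725 − 0.506010 = 0.601239.
h = 0.601239² = 0.361488 m.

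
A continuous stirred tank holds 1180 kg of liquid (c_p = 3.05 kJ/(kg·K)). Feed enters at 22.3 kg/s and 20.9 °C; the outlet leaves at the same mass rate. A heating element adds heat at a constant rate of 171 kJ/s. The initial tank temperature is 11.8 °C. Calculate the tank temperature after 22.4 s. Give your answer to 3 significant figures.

M c_p dT/dt = ṁ c_p (T_in − T) + Q̇.
Rearrange: dT/dt = (T_ss − T)/τ with τ = M/ṁ = 52.915 s and T_ss = T_in + Q̇/(ṁ c_p) = 23.414 °C.
T approaches T_ss exponentially: T(t) = T_ss + (T₀ − T_ss) e^(−t/τ).
T(22.4) = 23.414 + (-11.614)·e^(−22.4/52.915) = 23.414 + (-11.614)·0.65487 = 15.808 °C.

15.8 °C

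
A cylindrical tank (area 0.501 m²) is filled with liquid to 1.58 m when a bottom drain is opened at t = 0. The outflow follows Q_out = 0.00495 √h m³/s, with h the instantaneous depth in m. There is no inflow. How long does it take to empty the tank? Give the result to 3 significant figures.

A dh/dt = −Q_out = −0.00495 √h.
This is separable: 2 d(√h)/dt = −0.00495/A, so √h = √h₀ − (0.00495/(2A)) t.
Tank is empty when √h = 0: t_empty = 2A√h₀/0.00495.
t_empty = 2·0.501·√1.58/0.00495 = 1.0020·1.2570/0.00495 = 254.44 s.

254 s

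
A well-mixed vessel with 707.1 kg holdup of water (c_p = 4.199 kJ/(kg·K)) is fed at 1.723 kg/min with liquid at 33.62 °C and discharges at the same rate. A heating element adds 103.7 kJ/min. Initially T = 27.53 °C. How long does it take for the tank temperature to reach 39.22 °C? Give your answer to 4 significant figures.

Energy balance: M c_p dT/dt = ṁ c_p (T_in − T) + 103.7.
τ = M/ṁ = 410.389 min; T_ss = T_in + Q̇/(ṁ c_p) = 47.9533 °C.
T(t) = T_ss + (T₀ − T_ss) e^(−t/τ). Set T = 39.22:
e^(−t/τ) = (39.22 − 47.9533)/(27.53 − 47.9533) = 0.427616
t = −410.389 · ln(0.427616) = 348.638 min.

348.6 min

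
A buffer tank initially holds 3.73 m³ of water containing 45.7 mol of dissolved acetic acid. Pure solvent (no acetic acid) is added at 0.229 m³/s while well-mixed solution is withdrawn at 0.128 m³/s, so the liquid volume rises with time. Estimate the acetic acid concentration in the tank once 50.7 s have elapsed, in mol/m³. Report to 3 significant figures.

1.73 mol/m³

Total volume: dV/dt = Q_in − Q_out = 0.10100 m³/s, so V(t) = 3.73 + 0.10100 t and V(50.7) = 8.8507 m³.
Species balance (pure solvent in): dm/dt = −Q_out · m/V(t).
Separate: dm/m = −Q_out dt/V(t) ⇒ ln(m/m₀) = −(Q_out/(Q_in−Q_out)) ln(V/V₀).
m = m₀ (V₀/V)^(Q_out/(Q_in−Q_out)) = 45.7 × (3.73/8.8507)^(1.2673) = 15.287 mol.
C = m/V = 15.287/8.8507 = 1.7272 mol/m³.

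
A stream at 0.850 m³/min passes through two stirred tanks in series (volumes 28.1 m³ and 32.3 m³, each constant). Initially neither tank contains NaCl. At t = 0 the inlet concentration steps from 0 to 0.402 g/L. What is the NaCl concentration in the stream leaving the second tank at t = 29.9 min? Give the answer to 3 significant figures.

Time constants: τᵢ = Vᵢ/Q for each well-mixed tank.
τ₁ = 28.1/0.850 = 33.059 min; τ₂ = 32.3/0.850 = 38.000 min.
Solving the cascade with C₁(0)=C₂(0)=0 gives C₂(t) = C_in[1 − (τ₁ e^(−t/τ₁) − τ₂ e^(−t/τ₂))/(τ₁ − τ₂)].
At t = 29.9: e^(−t/τ₁) = 0.40477, e^(−t/τ₂) = 0.45528.
C₂ = 0.402·[1 − (33.059·0.40477 − 38.000·0.45528)/(-4.9412)] = 0.402·0.20675 = 0.083113 g/L.

0.0831 g/L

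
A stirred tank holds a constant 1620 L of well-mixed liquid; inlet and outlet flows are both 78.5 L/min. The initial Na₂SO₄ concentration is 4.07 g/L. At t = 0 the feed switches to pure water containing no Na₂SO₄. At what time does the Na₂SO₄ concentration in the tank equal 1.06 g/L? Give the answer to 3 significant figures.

27.8 min

Accumulation = in − out for the solute gives V dC/dt = Q(C_in − C), so τ = V/Q = 20.637 min.
C(t) = C_in + (C₀ − C_in) e^(−t/τ). Set C = 1.06 and solve for t:
e^(−t/τ) = (C − C_in)/(C₀ − C_in) = (1.06 − 0)/(4.07 − 0) = 0.26044
t = −τ ln(…) = 20.637 × 1.3454 = 27.764 min.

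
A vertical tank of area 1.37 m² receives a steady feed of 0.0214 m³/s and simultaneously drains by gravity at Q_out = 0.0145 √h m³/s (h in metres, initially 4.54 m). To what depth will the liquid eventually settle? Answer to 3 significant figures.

2.18 m

Volume balance on the tank: A dh/dt = Q_in − 0.0145 √h. At steady state dh/dt = 0:
Q_in = 0.0145 √h_ss ⇒ √h_ss = 0.0214/0.0145 = 1.4759.
h_ss = 1.4759² = 2.1782 m. (Since h₀ = 4.54 m > h_ss, the level will fall toward this value.)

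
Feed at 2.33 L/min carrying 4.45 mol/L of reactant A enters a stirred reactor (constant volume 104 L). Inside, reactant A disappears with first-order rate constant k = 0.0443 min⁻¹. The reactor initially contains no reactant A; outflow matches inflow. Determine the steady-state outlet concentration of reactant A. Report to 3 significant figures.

1.49 mol/L

V dC/dt = Q(C_in − C) − k V C.
At steady state: 0 = Q C_in − (Q + kV) C_ss, so C_ss = Q C_in/(Q + kV).
C_ss = 2.33·4.45/(2.33 + 0.0443·104) = 10.369/6.9372 = 1.4946 mol/L.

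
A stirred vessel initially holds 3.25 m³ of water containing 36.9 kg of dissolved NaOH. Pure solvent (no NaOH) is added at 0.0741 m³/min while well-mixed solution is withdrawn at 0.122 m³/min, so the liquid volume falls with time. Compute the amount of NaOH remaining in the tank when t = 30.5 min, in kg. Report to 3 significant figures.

Total volume: dV/dt = Q_in − Q_out = -0.047900 m³/min, so V(t) = 3.25 − 0.047900 t and V(30.5) = 1.7891 m³.
Species balance (pure solvent in): dm/dt = −Q_out · m/V(t).
Separate: dm/m = −Q_out dt/V(t) ⇒ ln(m/m₀) = −(Q_out/(Q_in−Q_out)) ln(V/V₀).
m = m₀ (V₀/V)^(Q_out/(Q_in−Q_out)) = 36.9 × (3.25/1.7891)^(-2.5470) = 8.0667 kg.

8.07 kg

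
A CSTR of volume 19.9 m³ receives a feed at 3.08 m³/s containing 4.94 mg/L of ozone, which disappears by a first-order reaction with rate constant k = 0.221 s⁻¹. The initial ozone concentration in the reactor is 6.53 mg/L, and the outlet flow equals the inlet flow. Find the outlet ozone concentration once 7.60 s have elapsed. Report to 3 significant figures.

2.29 mg/L

Species balance: V dC/dt = Q C_in − Q C − k V C.
This is linear with rate a = Q/V + k = 0.37577 s⁻¹.
C_ss = Q C_in/(Q + kV) = 2.0347 mg/L; C(t) = C_ss + (C₀ − C_ss) e^(−a t).
C(7.60) = 2.0347 + (4.4953)·e^(−0.37577·7.60) = 2.0347 + (4.4953)·0.057505 = 2.2932 mg/L.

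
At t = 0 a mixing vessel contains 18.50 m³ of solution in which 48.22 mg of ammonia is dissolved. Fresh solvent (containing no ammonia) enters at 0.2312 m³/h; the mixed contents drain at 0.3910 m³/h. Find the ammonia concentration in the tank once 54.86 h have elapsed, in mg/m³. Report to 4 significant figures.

Let m(t) be the amount of ammonia. Volume: V(t) = V₀ + (Q_in − Q_out) t = 18.50 − 0.159800 t; V(54.86) = 9.73337 m³.
No ammonia enters, so dm/dt = −Q_out · (m/V).
dm/m = −Q_out dt/(V₀ − 0.159800 t); integrating gives ln(m/m₀) = −(Q_out/(Q_in−Q_out)) ln(V/V₀).
m = m₀ (V₀/V)^(Q_out/(Q_in−Q_out)) = 48.22 × (18.50/9.73337)^(-2.44681) = 10.0182 mg.
C = m/V = 10.0182/9.73337 = 1.02927 mg/m³.

1.029 mg/m³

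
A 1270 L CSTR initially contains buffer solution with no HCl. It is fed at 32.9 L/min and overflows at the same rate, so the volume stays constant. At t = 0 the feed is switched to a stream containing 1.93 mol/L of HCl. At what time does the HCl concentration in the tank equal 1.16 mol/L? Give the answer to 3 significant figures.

35.5 min

Species balance: V dC/dt = Q(C_in − C) ⇒ τ = V/Q = 38.602 min.
C(t) = C_in + (C₀ − C_in) e^(−t/τ). Set C = 1.16 and solve for t:
e^(−t/τ) = (C − C_in)/(C₀ − C_in) = (1.16 − 1.93)/(0 − 1.93) = 0.39896
t = −τ ln(…) = 38.602 × 0.91888 = 35.471 min.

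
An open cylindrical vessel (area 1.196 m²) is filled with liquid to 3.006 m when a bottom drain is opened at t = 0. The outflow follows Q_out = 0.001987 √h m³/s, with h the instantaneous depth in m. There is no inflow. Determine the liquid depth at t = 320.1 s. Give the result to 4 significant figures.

2.155 m

Mass balance (ρ constant): A dh/dt = −0.001987 √h.
∫ h^(−1/2) dh = −(0.001987/A) ∫ dt, giving 2√h = 2√h₀ − (0.001987/A) t.
√h = √3.006 − 0.001987·320.1/(2·1.196) = 1.73378 − 0.265902 = 1.46788.
h = 1.46788² = 2.15467 m.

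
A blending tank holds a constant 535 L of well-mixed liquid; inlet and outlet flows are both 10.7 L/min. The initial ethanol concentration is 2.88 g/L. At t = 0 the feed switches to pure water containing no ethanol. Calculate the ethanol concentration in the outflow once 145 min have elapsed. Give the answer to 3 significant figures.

0.158 g/L

Accumulation = in − out for the solute gives V dC/dt = Q(C_in − C).
So dC/dt = (C_in − C)/τ with τ = V/Q = 535/10.7 = 50.000 min.
C approaches C_in exponentially: C(t) = C_in + (C₀ − C_in) e^(−t/τ).
C(145) = 0 + (2.88 − 0)·e^(−145/50.000) = 0 + (2.8800)·0.055023 = 0.15847 g/L.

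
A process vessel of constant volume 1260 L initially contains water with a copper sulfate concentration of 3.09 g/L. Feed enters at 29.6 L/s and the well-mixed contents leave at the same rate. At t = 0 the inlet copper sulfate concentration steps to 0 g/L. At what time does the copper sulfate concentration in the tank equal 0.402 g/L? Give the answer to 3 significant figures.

86.8 s

Species balance: V dC/dt = Q(C_in − C) ⇒ τ = V/Q = 42.568 s.
C(t) = C_in + (C₀ − C_in) e^(−t/τ). Set C = 0.402 and solve for t:
e^(−t/τ) = (C − C_in)/(C₀ − C_in) = (0.402 − 0)/(3.09 − 0) = 0.13010
t = −τ ln(…) = 42.568 × 2.0395 = 86.815 s.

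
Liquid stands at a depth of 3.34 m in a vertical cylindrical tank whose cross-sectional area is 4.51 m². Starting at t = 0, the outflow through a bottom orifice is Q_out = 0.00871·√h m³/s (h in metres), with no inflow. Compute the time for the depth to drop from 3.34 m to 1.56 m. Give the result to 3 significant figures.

A dh/dt = −Q_out = −0.00871 √h.
∫ h^(−1/2) dh = −(0.00871/A) ∫ dt, giving 2√h = 2√h₀ − (0.00871/A) t.
t = 2A(√h₀ − √h)/0.00871 = 2·4.51·(√3.34 − √1.56)/0.00871
  = 9.0200 × (1.8276 − 1.2490) / 0.00871 = 599.16 s.

599 s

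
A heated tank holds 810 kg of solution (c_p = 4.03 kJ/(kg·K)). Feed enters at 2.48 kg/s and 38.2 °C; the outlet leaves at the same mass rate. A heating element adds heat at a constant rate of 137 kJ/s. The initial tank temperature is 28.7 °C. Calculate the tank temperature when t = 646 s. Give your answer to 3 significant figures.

48.7 °C

M c_p dT/dt = ṁ c_p (T_in − T) + Q̇.
τ = M/ṁ = 326.61 s; T_ss = T_in + Q̇/(ṁ c_p) = 38.2 + 137/(2.48·4.03) = 51.908 °C.
This is linear first-order; T(t) = T_ss + (T₀ − T_ss) e^(−t/τ).
T(646) = 51.908 + (-23.208)·e^(−646/326.61) = 51.908 + (-23.208)·0.13836 = 48.697 °C.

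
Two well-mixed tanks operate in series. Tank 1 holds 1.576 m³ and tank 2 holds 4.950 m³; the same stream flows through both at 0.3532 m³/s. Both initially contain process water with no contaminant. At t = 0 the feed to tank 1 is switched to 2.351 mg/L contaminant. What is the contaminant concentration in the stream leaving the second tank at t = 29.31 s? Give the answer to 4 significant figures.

1.927 mg/L

Each tank obeys Vᵢ dCᵢ/dt = Q(Cᵢ₋₁ − Cᵢ), so τᵢ = Vᵢ/Q.
τ₁ = 1.576/0.3532 = 4.46206 s; τ₂ = 4.950/0.3532 = 14.0147 s.
Tank 1: C₁ = C_in(1 − e^(−t/τ₁)). Tank 2 (τ₁ ≠ τ₂): C₂ = C_in[1 − (τ₁ e^(−t/τ₁) − τ₂ e^(−t/τ₂))/(τ₁ − τ₂)].
At t = 29.31: e^(−t/τ₁) = 0.00140360, e^(−t/τ₂) = 0.123518.
C₂ = 2.351·[1 − (4.46206·0.00140360 − 14.0147·0.123518)/(-9.55266)] = 2.351·0.819443 = 1.92651 mg/L.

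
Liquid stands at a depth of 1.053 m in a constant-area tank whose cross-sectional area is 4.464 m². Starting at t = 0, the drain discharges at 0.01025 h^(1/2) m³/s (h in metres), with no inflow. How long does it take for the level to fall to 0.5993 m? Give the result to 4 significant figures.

219.5 s

With no inflow, A dh/dt = −0.01025 √h.
∫ h^(−1/2) dh = −(0.01025/A) ∫ dt, giving 2√h = 2√h₀ − (0.01025/A) t.
t = 2A(√h₀ − √h)/0.01025 = 2·4.464·(√1.053 − √0.5993)/0.01025
  = 8.92800 × (1.02616 − 0.774145) / 0.01025 = 219.510 s.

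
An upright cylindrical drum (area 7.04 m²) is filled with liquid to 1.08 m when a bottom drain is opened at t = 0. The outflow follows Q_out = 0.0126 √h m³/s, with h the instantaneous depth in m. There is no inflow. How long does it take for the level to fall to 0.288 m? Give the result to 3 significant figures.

Mass balance (ρ constant): A dh/dt = −0.0126 √h.
∫ h^(−1/2) dh = −(0.0126/A) ∫ dt, giving 2√h = 2√h₀ − (0.0126/A) t.
t = 2A(√h₀ − √h)/0.0126 = 2·7.04·(√1.08 − √0.288)/0.0126
  = 14.080 × (1.0392 − 0.53666) / 0.0126 = 561.61 s.

562 s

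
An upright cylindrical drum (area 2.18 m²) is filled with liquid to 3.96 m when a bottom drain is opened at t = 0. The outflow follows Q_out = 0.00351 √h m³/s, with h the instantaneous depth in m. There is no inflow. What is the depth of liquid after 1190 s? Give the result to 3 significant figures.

1.06 m

With no inflow, A dh/dt = −0.00351 √h.
This is separable: 2 d(√h)/dt = −0.00351/A, so √h = √h₀ − (0.00351/(2A)) t.
√h = √3.96 − 0.00351·1190/(2·2.18) = 1.9900 − 0.95800 = 1.0320.
h = 1.0320² = 1.0650 m.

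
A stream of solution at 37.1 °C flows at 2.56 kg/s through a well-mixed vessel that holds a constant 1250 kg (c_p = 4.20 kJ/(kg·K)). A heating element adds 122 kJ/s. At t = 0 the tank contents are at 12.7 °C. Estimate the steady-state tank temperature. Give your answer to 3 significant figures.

48.4 °C

First-law balance (no shaft work): M c_p dT/dt = ṁ c_p (T_in − T) + 122.
At steady state dT/dt = 0 ⇒ T_ss = T_in + Q̇/(ṁ c_p) = 37.1 + 122/(2.56·4.20) = 48.447 °C.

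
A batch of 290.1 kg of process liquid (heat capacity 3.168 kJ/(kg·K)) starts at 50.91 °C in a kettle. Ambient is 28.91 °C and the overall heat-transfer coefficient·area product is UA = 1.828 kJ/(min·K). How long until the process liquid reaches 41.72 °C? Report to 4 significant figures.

271.9 min

Lumped-capacitance energy balance: M c_p dT/dt = UA(T_amb − T).
τ = M c_p/UA = 502.755 min; T_ss = T_amb = 28.9100 °C.
T(t) = T_ss + (T₀ − T_ss)e^(−t/τ); set T = 41.72:
t = −τ ln[(T − T_ss)/(T₀ − T_ss)] = −502.755 · ln(0.582273) = 271.898 min.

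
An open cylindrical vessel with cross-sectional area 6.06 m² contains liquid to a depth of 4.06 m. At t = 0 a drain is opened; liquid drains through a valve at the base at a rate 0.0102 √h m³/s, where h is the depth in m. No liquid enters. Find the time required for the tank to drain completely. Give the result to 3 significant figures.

With no inflow, A dh/dt = −0.0102 √h.
This is separable: 2 d(√h)/dt = −0.0102/A, so √h = √h₀ − (0.0102/(2A)) t.
Tank is empty when √h = 0: t_empty = 2A√h₀/0.0102.
t_empty = 2·6.06·√4.06/0.0102 = 12.120·2.0149/0.0102 = 2394.2 s.

2390 s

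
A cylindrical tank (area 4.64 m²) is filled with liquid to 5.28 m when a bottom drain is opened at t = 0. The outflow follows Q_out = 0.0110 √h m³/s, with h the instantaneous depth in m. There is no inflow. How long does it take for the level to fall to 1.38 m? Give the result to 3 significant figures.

With no inflow, A dh/dt = −0.0110 √h.
∫ h^(−1/2) dh = −(0.0110/A) ∫ dt, giving 2√h = 2√h₀ − (0.0110/A) t.
t = 2A(√h₀ − √h)/0.0110 = 2·4.64·(√5.28 − √1.38)/0.0110
  = 9.2800 × (2.2978 − 1.1747) / 0.0110 = 947.48 s.

947 s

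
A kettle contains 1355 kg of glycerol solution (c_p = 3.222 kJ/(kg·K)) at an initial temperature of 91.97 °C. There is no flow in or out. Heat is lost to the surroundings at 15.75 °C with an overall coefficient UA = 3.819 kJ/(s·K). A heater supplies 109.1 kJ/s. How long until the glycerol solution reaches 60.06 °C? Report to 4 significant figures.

1266 s

M c_p dT/dt = −UA(T − T_amb) + Q̇.
τ = M c_p/UA = 1143.18 s; T_ss = T_amb + Q̇/UA = 15.75 + 109.1/3.819 = 44.3177 °C.
T(t) = T_ss + (T₀ − T_ss)e^(−t/τ); set T = 60.06:
t = −τ ln[(T − T_ss)/(T₀ − T_ss)] = −1143.18 · ln(0.330358) = 1266.16 s.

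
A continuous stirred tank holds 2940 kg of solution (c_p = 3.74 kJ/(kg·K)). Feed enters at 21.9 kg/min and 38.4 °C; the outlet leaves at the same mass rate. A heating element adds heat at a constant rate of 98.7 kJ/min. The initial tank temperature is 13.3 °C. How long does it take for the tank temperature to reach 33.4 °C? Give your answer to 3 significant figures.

194 min

First-law balance (no shaft work): M c_p dT/dt = ṁ c_p (T_in − T) + 98.7.
τ = M/ṁ = 134.25 min; T_ss = T_in + Q̇/(ṁ c_p) = 39.605 °C.
T(t) = T_ss + (T₀ − T_ss) e^(−t/τ). Set T = 33.4:
e^(−t/τ) = (33.4 − 39.605)/(13.3 − 39.605) = 0.23589
t = −134.25 · ln(0.23589) = 193.91 min.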